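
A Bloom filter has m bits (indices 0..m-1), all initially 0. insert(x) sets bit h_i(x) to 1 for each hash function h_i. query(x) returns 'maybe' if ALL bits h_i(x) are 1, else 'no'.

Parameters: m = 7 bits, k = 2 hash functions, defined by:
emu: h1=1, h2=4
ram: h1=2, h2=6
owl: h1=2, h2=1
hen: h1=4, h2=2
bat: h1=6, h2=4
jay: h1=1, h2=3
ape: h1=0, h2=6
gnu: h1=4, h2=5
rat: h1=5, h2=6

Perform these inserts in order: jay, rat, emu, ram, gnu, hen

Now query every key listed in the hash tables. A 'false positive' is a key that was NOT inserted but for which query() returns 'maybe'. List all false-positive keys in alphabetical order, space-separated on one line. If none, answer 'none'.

Answer: bat owl

Derivation:
Start: bits=0000000
After insert 'jay': sets bits 1 3 -> bits=0101000
After insert 'rat': sets bits 5 6 -> bits=0101011
After insert 'emu': sets bits 1 4 -> bits=0101111
After insert 'ram': sets bits 2 6 -> bits=0111111
After insert 'gnu': sets bits 4 5 -> bits=0111111
After insert 'hen': sets bits 2 4 -> bits=0111111
Not inserted: ape bat owl — query each against bits=0111111:
query ape: checks bit0=0, bit6=1 (has a 0) -> no => not a false positive
query bat: checks bit4=1, bit6=1 (all 1) -> maybe => FALSE POSITIVE
query owl: checks bit1=1, bit2=1 (all 1) -> maybe => FALSE POSITIVE
False positives (alphabetical): bat owl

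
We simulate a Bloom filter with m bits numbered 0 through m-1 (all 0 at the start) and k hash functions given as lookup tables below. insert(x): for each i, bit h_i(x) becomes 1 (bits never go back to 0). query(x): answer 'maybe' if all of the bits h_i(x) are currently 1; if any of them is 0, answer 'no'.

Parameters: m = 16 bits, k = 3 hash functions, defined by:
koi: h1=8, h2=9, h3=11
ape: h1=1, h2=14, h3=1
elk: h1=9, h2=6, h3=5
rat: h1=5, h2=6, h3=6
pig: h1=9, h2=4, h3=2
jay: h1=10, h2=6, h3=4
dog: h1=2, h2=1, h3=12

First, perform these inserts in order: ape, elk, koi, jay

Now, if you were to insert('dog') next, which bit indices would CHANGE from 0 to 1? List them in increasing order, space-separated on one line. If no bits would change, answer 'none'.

Start: bits=0000000000000000
After insert 'ape': sets bits 1 14 -> bits=0100000000000010
After insert 'elk': sets bits 5 6 9 -> bits=0100011001000010
After insert 'koi': sets bits 8 9 11 -> bits=0100011011010010
After insert 'jay': sets bits 4 6 10 -> bits=0100111011110010
insert 'dog' would touch bits 1 2 12; currently bit1=1, bit2=0, bit12=0
Bits that are 0 among those (would change 0->1): 2 12

Answer: 2 12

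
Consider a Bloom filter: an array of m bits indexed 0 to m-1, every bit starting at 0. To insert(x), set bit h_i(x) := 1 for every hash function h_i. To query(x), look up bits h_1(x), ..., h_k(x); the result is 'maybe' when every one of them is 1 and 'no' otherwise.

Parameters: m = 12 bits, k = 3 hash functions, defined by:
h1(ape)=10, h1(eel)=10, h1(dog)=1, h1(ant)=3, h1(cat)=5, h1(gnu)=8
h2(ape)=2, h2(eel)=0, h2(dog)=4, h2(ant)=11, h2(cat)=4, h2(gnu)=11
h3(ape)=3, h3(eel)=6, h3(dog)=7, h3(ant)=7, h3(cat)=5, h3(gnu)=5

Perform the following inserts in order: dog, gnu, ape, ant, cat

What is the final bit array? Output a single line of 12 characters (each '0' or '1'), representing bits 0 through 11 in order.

Answer: 011111011011

Derivation:
Start: bits=000000000000
After insert 'dog': sets bits 1 4 7 -> bits=010010010000
After insert 'gnu': sets bits 5 8 11 -> bits=010011011001
After insert 'ape': sets bits 2 3 10 -> bits=011111011011
After insert 'ant': sets bits 3 7 11 -> bits=011111011011
After insert 'cat': sets bits 4 5 -> bits=011111011011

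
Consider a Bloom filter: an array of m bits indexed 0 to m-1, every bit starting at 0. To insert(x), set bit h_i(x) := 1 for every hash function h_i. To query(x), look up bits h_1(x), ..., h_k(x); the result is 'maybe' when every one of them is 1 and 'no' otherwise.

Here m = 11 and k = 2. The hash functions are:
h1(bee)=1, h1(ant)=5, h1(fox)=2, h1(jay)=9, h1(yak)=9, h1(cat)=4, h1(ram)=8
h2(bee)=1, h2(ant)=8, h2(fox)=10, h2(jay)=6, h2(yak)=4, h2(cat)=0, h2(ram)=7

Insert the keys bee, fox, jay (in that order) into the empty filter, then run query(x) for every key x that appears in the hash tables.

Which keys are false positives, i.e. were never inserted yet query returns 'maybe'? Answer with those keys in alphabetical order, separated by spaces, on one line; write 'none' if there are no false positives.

Answer: none

Derivation:
Start: bits=00000000000
After insert 'bee': sets bits 1 -> bits=01000000000
After insert 'fox': sets bits 2 10 -> bits=01100000001
After insert 'jay': sets bits 6 9 -> bits=01100010011
Not inserted: ant cat ram yak — query each against bits=01100010011:
query ant: checks bit5=0, bit8=0 (has a 0) -> no => not a false positive
query cat: checks bit0=0, bit4=0 (has a 0) -> no => not a false positive
query ram: checks bit7=0, bit8=0 (has a 0) -> no => not a false positive
query yak: checks bit4=0, bit9=1 (has a 0) -> no => not a false positive
False positives (alphabetical): none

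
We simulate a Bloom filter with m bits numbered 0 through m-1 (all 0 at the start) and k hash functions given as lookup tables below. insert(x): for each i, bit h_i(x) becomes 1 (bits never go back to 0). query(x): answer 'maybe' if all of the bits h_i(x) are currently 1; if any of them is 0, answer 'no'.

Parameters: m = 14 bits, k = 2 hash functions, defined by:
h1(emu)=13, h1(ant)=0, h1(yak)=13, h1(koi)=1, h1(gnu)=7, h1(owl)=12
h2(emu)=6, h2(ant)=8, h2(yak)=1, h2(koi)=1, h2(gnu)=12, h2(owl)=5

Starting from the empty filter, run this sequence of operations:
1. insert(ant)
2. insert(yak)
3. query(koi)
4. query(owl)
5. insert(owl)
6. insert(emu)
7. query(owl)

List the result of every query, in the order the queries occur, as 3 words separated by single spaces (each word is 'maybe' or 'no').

Answer: maybe no maybe

Derivation:
Start: bits=00000000000000
Op 1: insert ant -> sets bits 0 8 -> bits=10000000100000
Op 2: insert yak -> sets bits 1 13 -> bits=11000000100001
Op 3: query koi -> checks bit1=1 (all 1) -> maybe
Op 4: query owl -> checks bit5=0, bit12=0 (has a 0) -> no
Op 5: insert owl -> sets bits 5 12 -> bits=11000100100011
Op 6: insert emu -> sets bits 6 13 -> bits=11000110100011
Op 7: query owl -> checks bit5=1, bit12=1 (all 1) -> maybe
Query results in order: maybe no maybe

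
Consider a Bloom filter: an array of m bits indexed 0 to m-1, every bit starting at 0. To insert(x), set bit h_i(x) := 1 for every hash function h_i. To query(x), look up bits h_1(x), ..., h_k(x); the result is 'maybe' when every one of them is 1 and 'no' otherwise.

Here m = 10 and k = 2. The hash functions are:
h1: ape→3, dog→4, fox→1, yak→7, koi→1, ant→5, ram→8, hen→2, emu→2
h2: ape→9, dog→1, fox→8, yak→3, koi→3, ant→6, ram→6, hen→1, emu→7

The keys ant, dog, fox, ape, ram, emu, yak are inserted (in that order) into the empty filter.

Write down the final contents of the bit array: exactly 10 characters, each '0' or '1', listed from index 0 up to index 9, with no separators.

Answer: 0111111111

Derivation:
Start: bits=0000000000
After insert 'ant': sets bits 5 6 -> bits=0000011000
After insert 'dog': sets bits 1 4 -> bits=0100111000
After insert 'fox': sets bits 1 8 -> bits=0100111010
After insert 'ape': sets bits 3 9 -> bits=0101111011
After insert 'ram': sets bits 6 8 -> bits=0101111011
After insert 'emu': sets bits 2 7 -> bits=0111111111
After insert 'yak': sets bits 3 7 -> bits=0111111111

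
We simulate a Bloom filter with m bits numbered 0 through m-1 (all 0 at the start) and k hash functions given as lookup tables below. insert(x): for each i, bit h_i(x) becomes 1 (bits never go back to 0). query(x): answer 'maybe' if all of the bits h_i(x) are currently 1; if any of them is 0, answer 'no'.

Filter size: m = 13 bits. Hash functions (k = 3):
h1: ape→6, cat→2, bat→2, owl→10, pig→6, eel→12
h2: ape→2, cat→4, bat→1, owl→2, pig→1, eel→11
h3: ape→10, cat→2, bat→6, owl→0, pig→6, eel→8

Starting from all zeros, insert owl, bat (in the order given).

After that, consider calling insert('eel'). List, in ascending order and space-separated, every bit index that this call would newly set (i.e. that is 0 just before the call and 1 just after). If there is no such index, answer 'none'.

Start: bits=0000000000000
After insert 'owl': sets bits 0 2 10 -> bits=1010000000100
After insert 'bat': sets bits 1 2 6 -> bits=1110001000100
insert 'eel' would touch bits 8 11 12; currently bit8=0, bit11=0, bit12=0
Bits that are 0 among those (would change 0->1): 8 11 12

Answer: 8 11 12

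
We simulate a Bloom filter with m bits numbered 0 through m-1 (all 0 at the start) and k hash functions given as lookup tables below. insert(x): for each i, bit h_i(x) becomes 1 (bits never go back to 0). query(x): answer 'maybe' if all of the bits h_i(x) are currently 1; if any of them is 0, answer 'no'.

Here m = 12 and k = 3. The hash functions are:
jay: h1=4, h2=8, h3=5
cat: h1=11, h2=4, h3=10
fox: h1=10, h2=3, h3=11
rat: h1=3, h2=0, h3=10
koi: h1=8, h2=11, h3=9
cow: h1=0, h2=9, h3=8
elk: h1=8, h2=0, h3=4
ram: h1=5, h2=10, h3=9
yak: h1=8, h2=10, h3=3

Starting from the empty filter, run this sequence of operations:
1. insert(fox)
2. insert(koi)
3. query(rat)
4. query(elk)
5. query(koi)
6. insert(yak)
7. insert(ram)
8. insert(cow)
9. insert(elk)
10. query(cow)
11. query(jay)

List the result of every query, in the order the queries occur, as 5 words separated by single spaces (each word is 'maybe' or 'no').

Start: bits=000000000000
Op 1: insert fox -> sets bits 3 10 11 -> bits=000100000011
Op 2: insert koi -> sets bits 8 9 11 -> bits=000100001111
Op 3: query rat -> checks bit0=0, bit3=1, bit10=1 (has a 0) -> no
Op 4: query elk -> checks bit0=0, bit4=0, bit8=1 (has a 0) -> no
Op 5: query koi -> checks bit8=1, bit9=1, bit11=1 (all 1) -> maybe
Op 6: insert yak -> sets bits 3 8 10 -> bits=000100001111
Op 7: insert ram -> sets bits 5 9 10 -> bits=000101001111
Op 8: insert cow -> sets bits 0 8 9 -> bits=100101001111
Op 9: insert elk -> sets bits 0 4 8 -> bits=100111001111
Op 10: query cow -> checks bit0=1, bit8=1, bit9=1 (all 1) -> maybe
Op 11: query jay -> checks bit4=1, bit5=1, bit8=1 (all 1) -> maybe
Query results in order: no no maybe maybe maybe

Answer: no no maybe maybe maybe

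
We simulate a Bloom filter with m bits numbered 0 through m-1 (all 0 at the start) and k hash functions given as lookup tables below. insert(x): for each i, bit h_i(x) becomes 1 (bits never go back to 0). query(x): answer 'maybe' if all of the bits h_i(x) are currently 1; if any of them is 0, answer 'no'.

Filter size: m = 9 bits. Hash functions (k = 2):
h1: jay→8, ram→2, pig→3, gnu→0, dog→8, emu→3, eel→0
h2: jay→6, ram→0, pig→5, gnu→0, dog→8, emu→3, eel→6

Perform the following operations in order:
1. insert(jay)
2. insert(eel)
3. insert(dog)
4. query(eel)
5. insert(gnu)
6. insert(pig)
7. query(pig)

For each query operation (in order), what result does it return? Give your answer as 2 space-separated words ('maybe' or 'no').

Start: bits=000000000
Op 1: insert jay -> sets bits 6 8 -> bits=000000101
Op 2: insert eel -> sets bits 0 6 -> bits=100000101
Op 3: insert dog -> sets bits 8 -> bits=100000101
Op 4: query eel -> checks bit0=1, bit6=1 (all 1) -> maybe
Op 5: insert gnu -> sets bits 0 -> bits=100000101
Op 6: insert pig -> sets bits 3 5 -> bits=100101101
Op 7: query pig -> checks bit3=1, bit5=1 (all 1) -> maybe
Query results in order: maybe maybe

Answer: maybe maybe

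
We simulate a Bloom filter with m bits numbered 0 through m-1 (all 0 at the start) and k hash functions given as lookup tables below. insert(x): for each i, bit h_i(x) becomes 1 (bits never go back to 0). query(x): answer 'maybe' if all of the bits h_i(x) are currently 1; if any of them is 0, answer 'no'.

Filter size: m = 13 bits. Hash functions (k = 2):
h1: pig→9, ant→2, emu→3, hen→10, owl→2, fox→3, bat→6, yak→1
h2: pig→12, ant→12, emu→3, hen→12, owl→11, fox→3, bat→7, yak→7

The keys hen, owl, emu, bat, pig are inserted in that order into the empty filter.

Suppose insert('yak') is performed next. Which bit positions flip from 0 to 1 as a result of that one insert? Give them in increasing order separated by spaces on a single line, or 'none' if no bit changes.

Start: bits=0000000000000
After insert 'hen': sets bits 10 12 -> bits=0000000000101
After insert 'owl': sets bits 2 11 -> bits=0010000000111
After insert 'emu': sets bits 3 -> bits=0011000000111
After insert 'bat': sets bits 6 7 -> bits=0011001100111
After insert 'pig': sets bits 9 12 -> bits=0011001101111
insert 'yak' would touch bits 1 7; currently bit1=0, bit7=1
Bits that are 0 among those (would change 0->1): 1

Answer: 1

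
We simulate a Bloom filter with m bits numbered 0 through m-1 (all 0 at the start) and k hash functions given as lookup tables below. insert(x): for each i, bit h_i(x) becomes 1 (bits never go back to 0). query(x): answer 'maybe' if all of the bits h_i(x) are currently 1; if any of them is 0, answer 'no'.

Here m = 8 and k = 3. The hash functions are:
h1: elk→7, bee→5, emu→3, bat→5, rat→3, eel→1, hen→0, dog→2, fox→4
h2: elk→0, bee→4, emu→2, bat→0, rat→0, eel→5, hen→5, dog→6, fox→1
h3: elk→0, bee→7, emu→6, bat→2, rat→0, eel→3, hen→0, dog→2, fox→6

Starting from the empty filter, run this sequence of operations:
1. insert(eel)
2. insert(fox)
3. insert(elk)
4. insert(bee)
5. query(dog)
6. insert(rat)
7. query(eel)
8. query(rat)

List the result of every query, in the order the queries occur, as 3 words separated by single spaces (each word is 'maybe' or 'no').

Start: bits=00000000
Op 1: insert eel -> sets bits 1 3 5 -> bits=01010100
Op 2: insert fox -> sets bits 1 4 6 -> bits=01011110
Op 3: insert elk -> sets bits 0 7 -> bits=11011111
Op 4: insert bee -> sets bits 4 5 7 -> bits=11011111
Op 5: query dog -> checks bit2=0, bit6=1 (has a 0) -> no
Op 6: insert rat -> sets bits 0 3 -> bits=11011111
Op 7: query eel -> checks bit1=1, bit3=1, bit5=1 (all 1) -> maybe
Op 8: query rat -> checks bit0=1, bit3=1 (all 1) -> maybe
Query results in order: no maybe maybe

Answer: no maybe maybe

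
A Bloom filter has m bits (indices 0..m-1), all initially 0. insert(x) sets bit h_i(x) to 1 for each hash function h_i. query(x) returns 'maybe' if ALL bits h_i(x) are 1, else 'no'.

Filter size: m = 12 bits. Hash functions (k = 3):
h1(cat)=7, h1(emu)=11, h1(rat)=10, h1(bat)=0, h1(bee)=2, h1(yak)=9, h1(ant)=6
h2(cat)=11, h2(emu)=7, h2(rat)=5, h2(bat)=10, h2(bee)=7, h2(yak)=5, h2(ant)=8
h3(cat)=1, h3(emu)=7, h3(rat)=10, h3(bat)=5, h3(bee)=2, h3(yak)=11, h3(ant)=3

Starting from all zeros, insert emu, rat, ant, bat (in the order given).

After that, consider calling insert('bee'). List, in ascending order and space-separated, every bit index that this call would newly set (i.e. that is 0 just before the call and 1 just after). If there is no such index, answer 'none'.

Start: bits=000000000000
After insert 'emu': sets bits 7 11 -> bits=000000010001
After insert 'rat': sets bits 5 10 -> bits=000001010011
After insert 'ant': sets bits 3 6 8 -> bits=000101111011
After insert 'bat': sets bits 0 5 10 -> bits=100101111011
insert 'bee' would touch bits 2 7; currently bit2=0, bit7=1
Bits that are 0 among those (would change 0->1): 2

Answer: 2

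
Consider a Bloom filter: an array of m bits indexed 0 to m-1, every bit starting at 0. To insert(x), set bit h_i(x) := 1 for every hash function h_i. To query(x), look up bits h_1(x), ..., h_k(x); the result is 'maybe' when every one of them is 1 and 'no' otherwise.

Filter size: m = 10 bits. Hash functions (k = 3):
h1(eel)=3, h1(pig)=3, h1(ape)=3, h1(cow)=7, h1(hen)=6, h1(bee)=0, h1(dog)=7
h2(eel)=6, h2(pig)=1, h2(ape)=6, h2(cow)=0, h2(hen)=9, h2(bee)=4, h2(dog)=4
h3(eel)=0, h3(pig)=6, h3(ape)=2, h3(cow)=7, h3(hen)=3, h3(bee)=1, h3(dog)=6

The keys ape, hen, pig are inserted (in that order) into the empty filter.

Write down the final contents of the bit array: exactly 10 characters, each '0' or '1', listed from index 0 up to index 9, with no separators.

Answer: 0111001001

Derivation:
Start: bits=0000000000
After insert 'ape': sets bits 2 3 6 -> bits=0011001000
After insert 'hen': sets bits 3 6 9 -> bits=0011001001
After insert 'pig': sets bits 1 3 6 -> bits=0111001001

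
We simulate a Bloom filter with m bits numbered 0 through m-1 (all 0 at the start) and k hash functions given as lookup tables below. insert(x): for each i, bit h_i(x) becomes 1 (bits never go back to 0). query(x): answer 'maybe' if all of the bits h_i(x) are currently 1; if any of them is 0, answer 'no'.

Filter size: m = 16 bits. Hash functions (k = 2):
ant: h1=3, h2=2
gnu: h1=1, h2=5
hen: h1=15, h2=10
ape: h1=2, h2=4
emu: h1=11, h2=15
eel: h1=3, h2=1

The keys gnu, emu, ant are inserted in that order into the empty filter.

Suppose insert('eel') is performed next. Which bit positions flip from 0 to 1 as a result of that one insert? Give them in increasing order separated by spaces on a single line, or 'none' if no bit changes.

Start: bits=0000000000000000
After insert 'gnu': sets bits 1 5 -> bits=0100010000000000
After insert 'emu': sets bits 11 15 -> bits=0100010000010001
After insert 'ant': sets bits 2 3 -> bits=0111010000010001
insert 'eel' would touch bits 1 3; currently bit1=1, bit3=1
Bits that are 0 among those (would change 0->1): none

Answer: none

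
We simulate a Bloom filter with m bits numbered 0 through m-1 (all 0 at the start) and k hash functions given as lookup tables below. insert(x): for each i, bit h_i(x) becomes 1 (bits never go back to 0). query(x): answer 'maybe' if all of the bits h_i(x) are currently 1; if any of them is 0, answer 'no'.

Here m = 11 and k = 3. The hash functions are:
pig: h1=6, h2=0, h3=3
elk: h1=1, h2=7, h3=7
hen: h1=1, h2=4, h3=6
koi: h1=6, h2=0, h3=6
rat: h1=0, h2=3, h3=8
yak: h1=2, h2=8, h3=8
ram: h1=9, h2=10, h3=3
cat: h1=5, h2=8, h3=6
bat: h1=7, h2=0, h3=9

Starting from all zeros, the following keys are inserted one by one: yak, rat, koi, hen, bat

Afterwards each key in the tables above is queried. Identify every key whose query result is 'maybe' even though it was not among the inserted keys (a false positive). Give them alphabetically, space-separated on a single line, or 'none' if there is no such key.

Answer: elk pig

Derivation:
Start: bits=00000000000
After insert 'yak': sets bits 2 8 -> bits=00100000100
After insert 'rat': sets bits 0 3 8 -> bits=10110000100
After insert 'koi': sets bits 0 6 -> bits=10110010100
After insert 'hen': sets bits 1 4 6 -> bits=11111010100
After insert 'bat': sets bits 0 7 9 -> bits=11111011110
Not inserted: cat elk pig ram — query each against bits=11111011110:
query cat: checks bit5=0, bit6=1, bit8=1 (has a 0) -> no => not a false positive
query elk: checks bit1=1, bit7=1 (all 1) -> maybe => FALSE POSITIVE
query pig: checks bit0=1, bit3=1, bit6=1 (all 1) -> maybe => FALSE POSITIVE
query ram: checks bit3=1, bit9=1, bit10=0 (has a 0) -> no => not a false positive
False positives (alphabetical): elk pig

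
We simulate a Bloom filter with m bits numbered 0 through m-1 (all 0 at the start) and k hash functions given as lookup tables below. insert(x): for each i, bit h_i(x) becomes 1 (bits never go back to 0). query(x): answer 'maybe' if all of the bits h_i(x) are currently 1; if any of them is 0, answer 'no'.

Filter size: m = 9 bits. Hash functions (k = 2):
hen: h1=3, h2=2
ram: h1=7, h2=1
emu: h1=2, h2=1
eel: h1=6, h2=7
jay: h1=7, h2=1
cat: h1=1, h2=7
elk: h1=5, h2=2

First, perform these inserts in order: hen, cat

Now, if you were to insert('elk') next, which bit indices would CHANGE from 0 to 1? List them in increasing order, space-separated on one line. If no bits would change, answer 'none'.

Answer: 5

Derivation:
Start: bits=000000000
After insert 'hen': sets bits 2 3 -> bits=001100000
After insert 'cat': sets bits 1 7 -> bits=011100010
insert 'elk' would touch bits 2 5; currently bit2=1, bit5=0
Bits that are 0 among those (would change 0->1): 5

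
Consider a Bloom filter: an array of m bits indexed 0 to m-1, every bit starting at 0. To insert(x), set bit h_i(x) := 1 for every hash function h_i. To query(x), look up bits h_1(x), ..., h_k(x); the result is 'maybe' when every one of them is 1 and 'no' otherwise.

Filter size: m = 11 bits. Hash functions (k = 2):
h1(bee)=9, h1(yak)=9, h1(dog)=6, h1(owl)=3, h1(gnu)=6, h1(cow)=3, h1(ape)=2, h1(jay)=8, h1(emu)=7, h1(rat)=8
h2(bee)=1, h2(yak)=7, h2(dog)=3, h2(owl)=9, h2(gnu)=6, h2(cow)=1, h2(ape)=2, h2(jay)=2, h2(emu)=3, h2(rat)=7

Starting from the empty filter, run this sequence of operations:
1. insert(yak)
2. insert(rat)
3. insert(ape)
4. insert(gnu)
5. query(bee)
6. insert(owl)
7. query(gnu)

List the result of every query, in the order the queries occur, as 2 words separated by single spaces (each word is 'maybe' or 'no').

Start: bits=00000000000
Op 1: insert yak -> sets bits 7 9 -> bits=00000001010
Op 2: insert rat -> sets bits 7 8 -> bits=00000001110
Op 3: insert ape -> sets bits 2 -> bits=00100001110
Op 4: insert gnu -> sets bits 6 -> bits=00100011110
Op 5: query bee -> checks bit1=0, bit9=1 (has a 0) -> no
Op 6: insert owl -> sets bits 3 9 -> bits=00110011110
Op 7: query gnu -> checks bit6=1 (all 1) -> maybe
Query results in order: no maybe

Answer: no maybe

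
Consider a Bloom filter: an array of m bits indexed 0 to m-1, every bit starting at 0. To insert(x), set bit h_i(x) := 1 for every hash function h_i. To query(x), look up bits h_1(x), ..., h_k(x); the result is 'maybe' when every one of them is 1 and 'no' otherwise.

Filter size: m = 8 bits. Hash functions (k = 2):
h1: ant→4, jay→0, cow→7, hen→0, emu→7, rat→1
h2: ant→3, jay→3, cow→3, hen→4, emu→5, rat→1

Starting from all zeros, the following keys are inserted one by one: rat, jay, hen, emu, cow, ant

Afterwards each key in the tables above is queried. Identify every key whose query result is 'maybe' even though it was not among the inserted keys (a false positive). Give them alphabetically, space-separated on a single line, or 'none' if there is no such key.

Start: bits=00000000
After insert 'rat': sets bits 1 -> bits=01000000
After insert 'jay': sets bits 0 3 -> bits=11010000
After insert 'hen': sets bits 0 4 -> bits=11011000
After insert 'emu': sets bits 5 7 -> bits=11011101
After insert 'cow': sets bits 3 7 -> bits=11011101
After insert 'ant': sets bits 3 4 -> bits=11011101
Not inserted: (none) — query each against bits=11011101:
False positives (alphabetical): none

Answer: none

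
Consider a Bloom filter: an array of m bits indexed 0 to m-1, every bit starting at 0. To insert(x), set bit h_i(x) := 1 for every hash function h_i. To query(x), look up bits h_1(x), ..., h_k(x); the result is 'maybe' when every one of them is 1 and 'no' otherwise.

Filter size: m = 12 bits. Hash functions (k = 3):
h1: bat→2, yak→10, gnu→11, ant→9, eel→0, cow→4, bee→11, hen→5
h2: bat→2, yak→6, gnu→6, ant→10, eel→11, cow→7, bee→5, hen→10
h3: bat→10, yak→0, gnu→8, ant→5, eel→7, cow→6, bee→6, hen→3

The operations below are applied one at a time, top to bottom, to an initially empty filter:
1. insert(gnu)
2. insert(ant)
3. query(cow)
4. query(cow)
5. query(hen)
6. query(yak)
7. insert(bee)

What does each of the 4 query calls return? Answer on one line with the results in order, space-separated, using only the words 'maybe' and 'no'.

Answer: no no no no

Derivation:
Start: bits=000000000000
Op 1: insert gnu -> sets bits 6 8 11 -> bits=000000101001
Op 2: insert ant -> sets bits 5 9 10 -> bits=000001101111
Op 3: query cow -> checks bit4=0, bit6=1, bit7=0 (has a 0) -> no
Op 4: query cow -> checks bit4=0, bit6=1, bit7=0 (has a 0) -> no
Op 5: query hen -> checks bit3=0, bit5=1, bit10=1 (has a 0) -> no
Op 6: query yak -> checks bit0=0, bit6=1, bit10=1 (has a 0) -> no
Op 7: insert bee -> sets bits 5 6 11 -> bits=000001101111
Query results in order: no no no no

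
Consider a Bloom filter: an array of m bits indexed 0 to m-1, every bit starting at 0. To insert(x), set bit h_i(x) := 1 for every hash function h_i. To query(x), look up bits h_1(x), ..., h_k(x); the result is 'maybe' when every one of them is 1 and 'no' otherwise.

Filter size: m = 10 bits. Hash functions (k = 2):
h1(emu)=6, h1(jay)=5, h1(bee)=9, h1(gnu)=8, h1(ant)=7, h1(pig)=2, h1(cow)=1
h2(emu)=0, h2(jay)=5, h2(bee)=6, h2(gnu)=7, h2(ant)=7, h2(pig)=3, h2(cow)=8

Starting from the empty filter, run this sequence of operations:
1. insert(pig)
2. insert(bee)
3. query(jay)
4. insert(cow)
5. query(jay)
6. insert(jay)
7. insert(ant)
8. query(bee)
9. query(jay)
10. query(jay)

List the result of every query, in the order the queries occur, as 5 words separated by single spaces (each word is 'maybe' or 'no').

Answer: no no maybe maybe maybe

Derivation:
Start: bits=0000000000
Op 1: insert pig -> sets bits 2 3 -> bits=0011000000
Op 2: insert bee -> sets bits 6 9 -> bits=0011001001
Op 3: query jay -> checks bit5=0 (has a 0) -> no
Op 4: insert cow -> sets bits 1 8 -> bits=0111001011
Op 5: query jay -> checks bit5=0 (has a 0) -> no
Op 6: insert jay -> sets bits 5 -> bits=0111011011
Op 7: insert ant -> sets bits 7 -> bits=0111011111
Op 8: query bee -> checks bit6=1, bit9=1 (all 1) -> maybe
Op 9: query jay -> checks bit5=1 (all 1) -> maybe
Op 10: query jay -> checks bit5=1 (all 1) -> maybe
Query results in order: no no maybe maybe maybe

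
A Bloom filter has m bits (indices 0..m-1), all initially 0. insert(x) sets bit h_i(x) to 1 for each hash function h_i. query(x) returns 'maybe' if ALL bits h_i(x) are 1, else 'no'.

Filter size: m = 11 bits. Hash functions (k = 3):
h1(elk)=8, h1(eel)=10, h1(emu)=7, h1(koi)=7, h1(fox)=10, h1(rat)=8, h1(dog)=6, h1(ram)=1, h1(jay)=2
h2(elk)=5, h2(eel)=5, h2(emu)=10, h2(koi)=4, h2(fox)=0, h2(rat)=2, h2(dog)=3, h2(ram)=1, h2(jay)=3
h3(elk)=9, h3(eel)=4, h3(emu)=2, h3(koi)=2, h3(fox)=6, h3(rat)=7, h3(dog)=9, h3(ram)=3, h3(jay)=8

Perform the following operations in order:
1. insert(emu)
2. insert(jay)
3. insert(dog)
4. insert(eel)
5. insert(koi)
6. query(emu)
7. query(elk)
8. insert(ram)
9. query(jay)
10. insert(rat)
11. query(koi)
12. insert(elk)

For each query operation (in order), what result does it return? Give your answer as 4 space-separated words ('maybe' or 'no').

Answer: maybe maybe maybe maybe

Derivation:
Start: bits=00000000000
Op 1: insert emu -> sets bits 2 7 10 -> bits=00100001001
Op 2: insert jay -> sets bits 2 3 8 -> bits=00110001101
Op 3: insert dog -> sets bits 3 6 9 -> bits=00110011111
Op 4: insert eel -> sets bits 4 5 10 -> bits=00111111111
Op 5: insert koi -> sets bits 2 4 7 -> bits=00111111111
Op 6: query emu -> checks bit2=1, bit7=1, bit10=1 (all 1) -> maybe
Op 7: query elk -> checks bit5=1, bit8=1, bit9=1 (all 1) -> maybe
Op 8: insert ram -> sets bits 1 3 -> bits=01111111111
Op 9: query jay -> checks bit2=1, bit3=1, bit8=1 (all 1) -> maybe
Op 10: insert rat -> sets bits 2 7 8 -> bits=01111111111
Op 11: query koi -> checks bit2=1, bit4=1, bit7=1 (all 1) -> maybe
Op 12: insert elk -> sets bits 5 8 9 -> bits=01111111111
Query results in order: maybe maybe maybe maybe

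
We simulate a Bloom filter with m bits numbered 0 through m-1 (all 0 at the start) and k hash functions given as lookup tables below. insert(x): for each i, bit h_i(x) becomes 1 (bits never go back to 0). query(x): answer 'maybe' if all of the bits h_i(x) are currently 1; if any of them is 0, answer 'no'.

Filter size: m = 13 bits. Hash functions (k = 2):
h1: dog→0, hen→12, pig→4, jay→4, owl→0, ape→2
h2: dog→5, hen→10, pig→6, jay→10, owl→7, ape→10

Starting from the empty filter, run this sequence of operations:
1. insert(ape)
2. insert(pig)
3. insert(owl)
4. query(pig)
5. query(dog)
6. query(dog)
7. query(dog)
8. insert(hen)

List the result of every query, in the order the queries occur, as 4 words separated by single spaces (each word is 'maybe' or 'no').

Start: bits=0000000000000
Op 1: insert ape -> sets bits 2 10 -> bits=0010000000100
Op 2: insert pig -> sets bits 4 6 -> bits=0010101000100
Op 3: insert owl -> sets bits 0 7 -> bits=1010101100100
Op 4: query pig -> checks bit4=1, bit6=1 (all 1) -> maybe
Op 5: query dog -> checks bit0=1, bit5=0 (has a 0) -> no
Op 6: query dog -> checks bit0=1, bit5=0 (has a 0) -> no
Op 7: query dog -> checks bit0=1, bit5=0 (has a 0) -> no
Op 8: insert hen -> sets bits 10 12 -> bits=1010101100101
Query results in order: maybe no no no

Answer: maybe no no no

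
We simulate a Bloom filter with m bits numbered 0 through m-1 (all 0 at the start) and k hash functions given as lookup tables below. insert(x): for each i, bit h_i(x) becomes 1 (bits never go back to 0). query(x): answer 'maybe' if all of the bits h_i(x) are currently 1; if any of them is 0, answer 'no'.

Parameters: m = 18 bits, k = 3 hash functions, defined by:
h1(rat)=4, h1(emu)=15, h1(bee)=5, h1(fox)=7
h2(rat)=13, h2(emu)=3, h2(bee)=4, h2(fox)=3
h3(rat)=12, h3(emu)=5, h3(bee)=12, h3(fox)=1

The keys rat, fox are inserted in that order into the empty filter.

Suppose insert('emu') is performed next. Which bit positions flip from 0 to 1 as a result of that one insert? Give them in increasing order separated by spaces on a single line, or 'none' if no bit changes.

Answer: 5 15

Derivation:
Start: bits=000000000000000000
After insert 'rat': sets bits 4 12 13 -> bits=000010000000110000
After insert 'fox': sets bits 1 3 7 -> bits=010110010000110000
insert 'emu' would touch bits 3 5 15; currently bit3=1, bit5=0, bit15=0
Bits that are 0 among those (would change 0->1): 5 15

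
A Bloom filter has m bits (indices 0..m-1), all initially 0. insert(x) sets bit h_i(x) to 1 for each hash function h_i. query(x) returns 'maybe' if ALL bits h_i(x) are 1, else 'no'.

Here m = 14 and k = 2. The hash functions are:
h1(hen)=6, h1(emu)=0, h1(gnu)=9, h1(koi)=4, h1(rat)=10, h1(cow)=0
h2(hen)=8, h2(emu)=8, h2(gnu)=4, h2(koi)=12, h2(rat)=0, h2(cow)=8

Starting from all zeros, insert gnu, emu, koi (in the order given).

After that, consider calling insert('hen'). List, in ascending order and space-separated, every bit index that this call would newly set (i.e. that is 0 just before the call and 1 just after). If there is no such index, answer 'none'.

Start: bits=00000000000000
After insert 'gnu': sets bits 4 9 -> bits=00001000010000
After insert 'emu': sets bits 0 8 -> bits=10001000110000
After insert 'koi': sets bits 4 12 -> bits=10001000110010
insert 'hen' would touch bits 6 8; currently bit6=0, bit8=1
Bits that are 0 among those (would change 0->1): 6

Answer: 6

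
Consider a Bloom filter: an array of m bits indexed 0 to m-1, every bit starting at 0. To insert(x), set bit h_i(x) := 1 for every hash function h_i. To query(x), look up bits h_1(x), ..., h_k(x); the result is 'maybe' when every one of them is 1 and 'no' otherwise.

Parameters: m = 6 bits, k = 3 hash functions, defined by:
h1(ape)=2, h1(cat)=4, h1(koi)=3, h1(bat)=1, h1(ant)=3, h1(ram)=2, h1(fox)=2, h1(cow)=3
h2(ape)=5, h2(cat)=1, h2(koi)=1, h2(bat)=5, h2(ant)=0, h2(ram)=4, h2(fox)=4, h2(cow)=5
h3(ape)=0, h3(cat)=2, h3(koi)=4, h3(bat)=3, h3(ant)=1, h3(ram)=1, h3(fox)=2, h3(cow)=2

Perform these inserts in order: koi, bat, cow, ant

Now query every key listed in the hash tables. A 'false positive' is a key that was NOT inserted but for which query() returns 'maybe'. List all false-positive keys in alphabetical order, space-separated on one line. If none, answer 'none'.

Answer: ape cat fox ram

Derivation:
Start: bits=000000
After insert 'koi': sets bits 1 3 4 -> bits=010110
After insert 'bat': sets bits 1 3 5 -> bits=010111
After insert 'cow': sets bits 2 3 5 -> bits=011111
After insert 'ant': sets bits 0 1 3 -> bits=111111
Not inserted: ape cat fox ram — query each against bits=111111:
query ape: checks bit0=1, bit2=1, bit5=1 (all 1) -> maybe => FALSE POSITIVE
query cat: checks bit1=1, bit2=1, bit4=1 (all 1) -> maybe => FALSE POSITIVE
query fox: checks bit2=1, bit4=1 (all 1) -> maybe => FALSE POSITIVE
query ram: checks bit1=1, bit2=1, bit4=1 (all 1) -> maybe => FALSE POSITIVE
False positives (alphabetical): ape cat fox ram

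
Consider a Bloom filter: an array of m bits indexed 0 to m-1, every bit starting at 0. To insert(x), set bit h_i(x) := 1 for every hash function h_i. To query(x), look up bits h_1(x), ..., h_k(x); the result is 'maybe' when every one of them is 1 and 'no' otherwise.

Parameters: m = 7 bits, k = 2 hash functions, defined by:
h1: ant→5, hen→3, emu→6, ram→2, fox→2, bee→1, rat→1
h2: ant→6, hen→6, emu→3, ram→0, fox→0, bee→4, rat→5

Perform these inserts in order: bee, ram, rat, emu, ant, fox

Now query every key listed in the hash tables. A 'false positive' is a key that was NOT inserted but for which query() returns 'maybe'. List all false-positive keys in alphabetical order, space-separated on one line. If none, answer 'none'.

Answer: hen

Derivation:
Start: bits=0000000
After insert 'bee': sets bits 1 4 -> bits=0100100
After insert 'ram': sets bits 0 2 -> bits=1110100
After insert 'rat': sets bits 1 5 -> bits=1110110
After insert 'emu': sets bits 3 6 -> bits=1111111
After insert 'ant': sets bits 5 6 -> bits=1111111
After insert 'fox': sets bits 0 2 -> bits=1111111
Not inserted: hen — query each against bits=1111111:
query hen: checks bit3=1, bit6=1 (all 1) -> maybe => FALSE POSITIVE
False positives (alphabetical): hen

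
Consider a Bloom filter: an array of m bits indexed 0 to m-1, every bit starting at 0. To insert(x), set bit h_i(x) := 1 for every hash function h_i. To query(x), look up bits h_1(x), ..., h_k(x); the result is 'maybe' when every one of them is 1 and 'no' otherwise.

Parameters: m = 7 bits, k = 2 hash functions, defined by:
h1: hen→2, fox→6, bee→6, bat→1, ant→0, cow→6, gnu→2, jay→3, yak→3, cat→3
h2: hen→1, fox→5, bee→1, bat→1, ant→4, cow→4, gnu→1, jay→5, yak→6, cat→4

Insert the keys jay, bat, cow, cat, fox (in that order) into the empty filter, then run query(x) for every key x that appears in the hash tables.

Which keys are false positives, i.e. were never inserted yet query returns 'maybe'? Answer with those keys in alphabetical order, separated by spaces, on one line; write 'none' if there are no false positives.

Answer: bee yak

Derivation:
Start: bits=0000000
After insert 'jay': sets bits 3 5 -> bits=0001010
After insert 'bat': sets bits 1 -> bits=0101010
After insert 'cow': sets bits 4 6 -> bits=0101111
After insert 'cat': sets bits 3 4 -> bits=0101111
After insert 'fox': sets bits 5 6 -> bits=0101111
Not inserted: ant bee gnu hen yak — query each against bits=0101111:
query ant: checks bit0=0, bit4=1 (has a 0) -> no => not a false positive
query bee: checks bit1=1, bit6=1 (all 1) -> maybe => FALSE POSITIVE
query gnu: checks bit1=1, bit2=0 (has a 0) -> no => not a false positive
query hen: checks bit1=1, bit2=0 (has a 0) -> no => not a false positive
query yak: checks bit3=1, bit6=1 (all 1) -> maybe => FALSE POSITIVE
False positives (alphabetical): bee yak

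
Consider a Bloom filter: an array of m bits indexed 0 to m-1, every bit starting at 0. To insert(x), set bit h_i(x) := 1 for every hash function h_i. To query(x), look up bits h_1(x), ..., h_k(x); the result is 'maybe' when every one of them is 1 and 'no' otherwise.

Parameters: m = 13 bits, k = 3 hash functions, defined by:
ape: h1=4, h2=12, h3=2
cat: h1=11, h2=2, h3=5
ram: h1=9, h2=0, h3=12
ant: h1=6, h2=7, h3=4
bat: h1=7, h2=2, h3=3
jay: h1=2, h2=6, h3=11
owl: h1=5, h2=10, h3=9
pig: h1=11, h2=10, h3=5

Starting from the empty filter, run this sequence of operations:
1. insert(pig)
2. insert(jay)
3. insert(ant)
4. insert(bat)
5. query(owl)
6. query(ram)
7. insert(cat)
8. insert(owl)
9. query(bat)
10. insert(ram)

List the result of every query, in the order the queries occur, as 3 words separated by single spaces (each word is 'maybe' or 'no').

Start: bits=0000000000000
Op 1: insert pig -> sets bits 5 10 11 -> bits=0000010000110
Op 2: insert jay -> sets bits 2 6 11 -> bits=0010011000110
Op 3: insert ant -> sets bits 4 6 7 -> bits=0010111100110
Op 4: insert bat -> sets bits 2 3 7 -> bits=0011111100110
Op 5: query owl -> checks bit5=1, bit9=0, bit10=1 (has a 0) -> no
Op 6: query ram -> checks bit0=0, bit9=0, bit12=0 (has a 0) -> no
Op 7: insert cat -> sets bits 2 5 11 -> bits=0011111100110
Op 8: insert owl -> sets bits 5 9 10 -> bits=0011111101110
Op 9: query bat -> checks bit2=1, bit3=1, bit7=1 (all 1) -> maybe
Op 10: insert ram -> sets bits 0 9 12 -> bits=1011111101111
Query results in order: no no maybe

Answer: no no maybe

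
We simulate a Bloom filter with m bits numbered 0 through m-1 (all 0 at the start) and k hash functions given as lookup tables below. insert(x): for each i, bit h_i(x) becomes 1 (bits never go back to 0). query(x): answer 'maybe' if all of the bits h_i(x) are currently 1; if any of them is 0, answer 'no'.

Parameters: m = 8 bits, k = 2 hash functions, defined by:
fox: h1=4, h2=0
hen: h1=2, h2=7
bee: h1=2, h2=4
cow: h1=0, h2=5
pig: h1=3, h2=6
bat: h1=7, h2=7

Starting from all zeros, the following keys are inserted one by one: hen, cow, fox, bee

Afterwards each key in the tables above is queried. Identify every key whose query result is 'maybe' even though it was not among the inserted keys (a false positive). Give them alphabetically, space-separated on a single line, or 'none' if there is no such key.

Answer: bat

Derivation:
Start: bits=00000000
After insert 'hen': sets bits 2 7 -> bits=00100001
After insert 'cow': sets bits 0 5 -> bits=10100101
After insert 'fox': sets bits 0 4 -> bits=10101101
After insert 'bee': sets bits 2 4 -> bits=10101101
Not inserted: bat pig — query each against bits=10101101:
query bat: checks bit7=1 (all 1) -> maybe => FALSE POSITIVE
query pig: checks bit3=0, bit6=0 (has a 0) -> no => not a false positive
False positives (alphabetical): bat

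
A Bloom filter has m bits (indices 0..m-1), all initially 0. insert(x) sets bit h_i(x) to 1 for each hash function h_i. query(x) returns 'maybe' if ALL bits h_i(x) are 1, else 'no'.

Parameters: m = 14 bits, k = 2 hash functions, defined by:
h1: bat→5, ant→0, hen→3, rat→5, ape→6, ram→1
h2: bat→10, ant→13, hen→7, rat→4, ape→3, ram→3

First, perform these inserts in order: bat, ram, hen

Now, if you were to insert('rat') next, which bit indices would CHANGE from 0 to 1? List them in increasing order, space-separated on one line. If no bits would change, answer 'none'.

Start: bits=00000000000000
After insert 'bat': sets bits 5 10 -> bits=00000100001000
After insert 'ram': sets bits 1 3 -> bits=01010100001000
After insert 'hen': sets bits 3 7 -> bits=01010101001000
insert 'rat' would touch bits 4 5; currently bit4=0, bit5=1
Bits that are 0 among those (would change 0->1): 4

Answer: 4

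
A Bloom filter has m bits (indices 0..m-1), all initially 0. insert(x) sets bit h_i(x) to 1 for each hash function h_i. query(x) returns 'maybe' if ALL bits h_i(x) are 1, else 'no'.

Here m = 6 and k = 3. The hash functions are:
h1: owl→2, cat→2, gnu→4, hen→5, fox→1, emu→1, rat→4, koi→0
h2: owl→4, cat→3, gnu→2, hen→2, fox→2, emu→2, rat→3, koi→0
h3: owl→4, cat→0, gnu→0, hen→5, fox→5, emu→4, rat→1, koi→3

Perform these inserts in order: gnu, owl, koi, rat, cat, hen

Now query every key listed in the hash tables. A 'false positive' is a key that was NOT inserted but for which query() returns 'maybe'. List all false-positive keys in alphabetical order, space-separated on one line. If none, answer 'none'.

Start: bits=000000
After insert 'gnu': sets bits 0 2 4 -> bits=101010
After insert 'owl': sets bits 2 4 -> bits=101010
After insert 'koi': sets bits 0 3 -> bits=101110
After insert 'rat': sets bits 1 3 4 -> bits=111110
After insert 'cat': sets bits 0 2 3 -> bits=111110
After insert 'hen': sets bits 2 5 -> bits=111111
Not inserted: emu fox — query each against bits=111111:
query emu: checks bit1=1, bit2=1, bit4=1 (all 1) -> maybe => FALSE POSITIVE
query fox: checks bit1=1, bit2=1, bit5=1 (all 1) -> maybe => FALSE POSITIVE
False positives (alphabetical): emu fox

Answer: emu fox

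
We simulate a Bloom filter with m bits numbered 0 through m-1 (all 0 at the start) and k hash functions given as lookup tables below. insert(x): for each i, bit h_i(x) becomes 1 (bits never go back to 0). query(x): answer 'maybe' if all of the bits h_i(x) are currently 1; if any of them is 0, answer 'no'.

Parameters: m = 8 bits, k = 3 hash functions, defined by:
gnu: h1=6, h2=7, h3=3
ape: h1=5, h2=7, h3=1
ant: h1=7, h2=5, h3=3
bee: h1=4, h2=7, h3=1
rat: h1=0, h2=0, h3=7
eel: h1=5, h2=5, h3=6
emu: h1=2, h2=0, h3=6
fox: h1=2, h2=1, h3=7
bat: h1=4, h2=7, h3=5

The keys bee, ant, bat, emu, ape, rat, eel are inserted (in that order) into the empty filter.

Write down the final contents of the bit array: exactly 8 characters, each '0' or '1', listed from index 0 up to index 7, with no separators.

Start: bits=00000000
After insert 'bee': sets bits 1 4 7 -> bits=01001001
After insert 'ant': sets bits 3 5 7 -> bits=01011101
After insert 'bat': sets bits 4 5 7 -> bits=01011101
After insert 'emu': sets bits 0 2 6 -> bits=11111111
After insert 'ape': sets bits 1 5 7 -> bits=11111111
After insert 'rat': sets bits 0 7 -> bits=11111111
After insert 'eel': sets bits 5 6 -> bits=11111111

Answer: 11111111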